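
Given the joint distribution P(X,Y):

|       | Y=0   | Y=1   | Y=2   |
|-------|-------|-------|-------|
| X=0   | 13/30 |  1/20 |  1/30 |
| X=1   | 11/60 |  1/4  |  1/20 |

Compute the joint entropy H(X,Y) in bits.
2.0673 bits

H(X,Y) = -Σ_{x,y} P(x,y) log₂ P(x,y). Per-cell terms -P(x,y)·log₂P(x,y):
  X=0: 0.5228, 0.2161, 0.1636
  X=1: 0.4487, 0.5000, 0.2161
Sum of the 6 terms: H(X,Y) = 2.0673 bits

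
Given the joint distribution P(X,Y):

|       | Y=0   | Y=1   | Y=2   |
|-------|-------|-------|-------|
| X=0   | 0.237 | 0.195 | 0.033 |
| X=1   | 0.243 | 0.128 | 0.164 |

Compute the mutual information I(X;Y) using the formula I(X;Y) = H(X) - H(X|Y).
0.0752 bits

I(X;Y) = H(X) - H(X|Y)

Marginal of X (row sums):
  P(X=0) = 0.237 + 0.195 + 0.033 = 0.465
  P(X=1) = 0.243 + 0.128 + 0.164 = 0.535
H(X) = -[0.465·log₂(0.465) + 0.535·log₂(0.535)]
  = 0.5137 + 0.4828 = 0.9965 bits

Marginal of Y (column sums):
  P(Y=0) = 0.237 + 0.243 = 0.480
  P(Y=1) = 0.195 + 0.128 = 0.323
  P(Y=2) = 0.033 + 0.164 = 0.197
H(X|Y) = Σ_y P(y)·H(X|Y=y):
  Y=0: P(Y=0) = 0.480, P(X|Y=0) = (79/160, 81/160) → H(X|Y=0) = 0.9999
  Y=1: P(Y=1) = 0.323, P(X|Y=1) = (195/323, 128/323) → H(X|Y=1) = 0.9687
  Y=2: P(Y=2) = 0.197, P(X|Y=2) = (33/197, 164/197) → H(X|Y=2) = 0.6520
H(X|Y) = 0.480·0.9999 + 0.323·0.9687 + 0.197·0.6520 = 0.9213 bits

I(X;Y) = H(X) - H(X|Y) = 0.9965 - 0.9213 = 0.0752 bits

Cross-check via I(X;Y) = H(X) + H(Y) - H(X,Y): computing H(Y) from the column sums and H(X,Y) from the 6 cells in the same way gives H(Y) = 1.4966 bits and H(X,Y) = 2.4179 bits, so
I(X;Y) = 0.9965 + 1.4966 - 2.4179 = 0.0752 bits ✓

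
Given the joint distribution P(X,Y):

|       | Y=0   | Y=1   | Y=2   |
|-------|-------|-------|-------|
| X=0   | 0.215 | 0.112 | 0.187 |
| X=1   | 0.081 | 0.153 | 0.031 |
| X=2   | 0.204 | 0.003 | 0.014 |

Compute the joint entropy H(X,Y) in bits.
2.7255 bits

H(X,Y) = -Σ_{x,y} P(x,y) log₂ P(x,y). Per-cell terms -P(x,y)·log₂P(x,y):
  X=0: 0.47678, 0.35374, 0.45233
  X=1: 0.29370, 0.41438, 0.15536
  X=2: 0.46785, 0.02514, 0.08622
Sum of the 9 terms: H(X,Y) = 2.7255 bits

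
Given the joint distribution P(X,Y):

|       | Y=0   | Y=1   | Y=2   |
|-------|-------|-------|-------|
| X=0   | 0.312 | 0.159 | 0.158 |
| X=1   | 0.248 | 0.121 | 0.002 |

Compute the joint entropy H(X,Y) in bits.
2.2522 bits

H(X,Y) = -Σ_{x,y} P(x,y) log₂ P(x,y). Per-cell terms -P(x,y)·log₂P(x,y):
  X=0: 0.5243, 0.4218, 0.4206
  X=1: 0.4989, 0.3687, 0.0179
Sum of the 6 terms: H(X,Y) = 2.2522 bits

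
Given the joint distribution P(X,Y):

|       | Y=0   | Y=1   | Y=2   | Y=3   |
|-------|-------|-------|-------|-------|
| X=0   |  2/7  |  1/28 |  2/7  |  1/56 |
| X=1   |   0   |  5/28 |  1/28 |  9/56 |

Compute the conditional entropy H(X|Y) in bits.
0.3848 bits

H(X|Y) = H(X,Y) - H(Y)

H(X,Y) = -Σ_{x,y} P(x,y) log₂ P(x,y). Per-cell terms -P(x,y)·log₂P(x,y):
  X=0: 0.51639, 0.17169, 0.51639, 0.10370
  X=1: 0.00000, 0.44383, 0.17169, 0.42387
  (cells with P = 0 contribute 0)
Sum of the 8 terms: H(X,Y) = 2.3476 bits

Marginal of Y (column sums):
  P(Y=0) = 2/7 + 0 = 2/7
  P(Y=1) = 1/28 + 5/28 = 3/14
  P(Y=2) = 2/7 + 1/28 = 9/28
  P(Y=3) = 1/56 + 9/56 = 5/28
H(Y) = -[(2/7)·log₂(2/7) + (3/14)·log₂(3/14) + (9/28)·log₂(9/28) + (5/28)·log₂(5/28)]
  = 0.51639 + 0.47623 + 0.52632 + 0.44383 = 1.9628 bits

H(X|Y) = H(X,Y) - H(Y) = 2.3476 - 1.9628 = 0.3848 bits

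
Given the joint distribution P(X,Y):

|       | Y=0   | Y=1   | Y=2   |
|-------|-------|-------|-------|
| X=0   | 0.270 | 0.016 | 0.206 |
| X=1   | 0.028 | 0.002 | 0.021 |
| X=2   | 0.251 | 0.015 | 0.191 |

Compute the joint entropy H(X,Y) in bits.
2.4020 bits

H(X,Y) = -Σ_{x,y} P(x,y) log₂ P(x,y). Per-cell terms -P(x,y)·log₂P(x,y):
  X=0: 0.5100, 0.0955, 0.4695
  X=1: 0.1444, 0.0179, 0.1170
  X=2: 0.5006, 0.0909, 0.4562
Sum of the 9 terms: H(X,Y) = 2.4020 bits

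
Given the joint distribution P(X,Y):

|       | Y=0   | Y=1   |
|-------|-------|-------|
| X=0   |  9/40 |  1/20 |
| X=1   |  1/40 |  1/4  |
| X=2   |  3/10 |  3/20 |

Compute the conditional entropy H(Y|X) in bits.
0.7222 bits

H(Y|X) = H(X,Y) - H(X)

H(X,Y) = -Σ_{x,y} P(x,y) log₂ P(x,y). Per-cell terms -P(x,y)·log₂P(x,y):
  X=0: 0.48420, 0.21610
  X=1: 0.13305, 0.50000
  X=2: 0.52109, 0.41054
Sum of the 6 terms: H(X,Y) = 2.2650 bits

Marginal of X (row sums):
  P(X=0) = 9/40 + 1/20 = 11/40
  P(X=1) = 1/40 + 1/4 = 11/40
  P(X=2) = 3/10 + 3/20 = 9/20
H(X) = -[(11/40)·log₂(11/40) + (11/40)·log₂(11/40) + (9/20)·log₂(9/20)]
  = 0.51219 + 0.51219 + 0.51840 = 1.5428 bits

H(Y|X) = H(X,Y) - H(X) = 2.2650 - 1.5428 = 0.7222 bits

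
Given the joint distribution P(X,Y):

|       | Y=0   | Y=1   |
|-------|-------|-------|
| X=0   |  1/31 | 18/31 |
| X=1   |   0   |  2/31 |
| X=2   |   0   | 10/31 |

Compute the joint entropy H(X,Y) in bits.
1.3968 bits

H(X,Y) = -Σ_{x,y} P(x,y) log₂ P(x,y). Per-cell terms -P(x,y)·log₂P(x,y):
  X=0: 0.1598, 0.4554
  X=1: 0.0000, 0.2551
  X=2: 0.0000, 0.5265
  (cells with P = 0 contribute 0)
Sum of the 6 terms: H(X,Y) = 1.3968 bits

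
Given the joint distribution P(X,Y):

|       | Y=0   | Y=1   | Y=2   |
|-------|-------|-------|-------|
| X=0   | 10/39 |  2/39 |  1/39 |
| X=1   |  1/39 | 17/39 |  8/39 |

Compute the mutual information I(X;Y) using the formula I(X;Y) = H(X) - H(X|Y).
0.4417 bits

I(X;Y) = H(X) - H(X|Y)

Marginal of X (row sums):
  P(X=0) = 10/39 + 2/39 + 1/39 = 1/3
  P(X=1) = 1/39 + 17/39 + 8/39 = 2/3
H(X) = -[(1/3)·log₂(1/3) + (2/3)·log₂(2/3)]
  = 0.5283 + 0.3900 = 0.9183 bits

Marginal of Y (column sums):
  P(Y=0) = 10/39 + 1/39 = 11/39
  P(Y=1) = 2/39 + 17/39 = 19/39
  P(Y=2) = 1/39 + 8/39 = 3/13
H(X|Y) = Σ_y P(y)·H(X|Y=y):
  Y=0: P(Y=0) = 11/39, P(X|Y=0) = (10/11, 1/11) → H(X|Y=0) = 0.4395
  Y=1: P(Y=1) = 19/39, P(X|Y=1) = (2/19, 17/19) → H(X|Y=1) = 0.4855
  Y=2: P(Y=2) = 3/13, P(X|Y=2) = (1/9, 8/9) → H(X|Y=2) = 0.5033
H(X|Y) = (11/39)·0.4395 + (19/39)·0.4855 + (3/13)·0.5033 = 0.4766 bits

I(X;Y) = H(X) - H(X|Y) = 0.9183 - 0.4766 = 0.4417 bits

Cross-check via I(X;Y) = H(X) + H(Y) - H(X,Y): computing H(Y) from the column sums and H(X,Y) from the 6 cells in the same way gives H(Y) = 1.5086 bits and H(X,Y) = 1.9852 bits, so
I(X;Y) = 0.9183 + 1.5086 - 1.9852 = 0.4417 bits ✓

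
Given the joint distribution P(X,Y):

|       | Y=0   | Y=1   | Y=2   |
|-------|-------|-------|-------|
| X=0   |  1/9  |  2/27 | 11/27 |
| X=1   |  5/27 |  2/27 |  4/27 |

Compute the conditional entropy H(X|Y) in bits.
0.8957 bits

H(X|Y) = H(X,Y) - H(Y)

H(X,Y) = -Σ_{x,y} P(x,y) log₂ P(x,y). Per-cell terms -P(x,y)·log₂P(x,y):
  X=0: 0.35221, 0.27814, 0.52778
  X=1: 0.45055, 0.27814, 0.40813
Sum of the 6 terms: H(X,Y) = 2.29495 bits

Marginal of Y (column sums):
  P(Y=0) = 1/9 + 5/27 = 8/27
  P(Y=1) = 2/27 + 2/27 = 4/27
  P(Y=2) = 11/27 + 4/27 = 5/9
H(Y) = -[(8/27)·log₂(8/27) + (4/27)·log₂(4/27) + (5/9)·log₂(5/9)]
  = 0.51997 + 0.40813 + 0.47111 = 1.39921 bits

H(X|Y) = H(X,Y) - H(Y) = 2.29495 - 1.39921 = 0.8957 bits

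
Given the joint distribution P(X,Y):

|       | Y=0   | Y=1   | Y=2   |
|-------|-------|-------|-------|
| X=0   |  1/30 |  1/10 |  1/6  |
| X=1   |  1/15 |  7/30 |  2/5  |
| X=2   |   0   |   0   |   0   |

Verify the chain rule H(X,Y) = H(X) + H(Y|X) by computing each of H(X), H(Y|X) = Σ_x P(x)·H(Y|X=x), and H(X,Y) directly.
H(X) = 0.8813 bits, H(Y|X) = 1.3244 bits, H(X,Y) = 2.2057 bits

Marginal of X (row sums):
  P(X=0) = 1/30 + 1/10 + 1/6 = 3/10
  P(X=1) = 1/15 + 7/30 + 2/5 = 7/10
  P(X=2) = 0 + 0 + 0 = 0
H(X) = -[(3/10)·log₂(3/10) + (7/10)·log₂(7/10)]   (outcomes with P = 0 contribute 0)
  = 0.52109 + 0.36020 = 0.8813 bits

H(Y|X) = Σ_x P(x)·H(Y|X=x):
  X=0: P(X=0) = 3/10, P(Y|X=0) = (1/9, 1/3, 5/9) → H(Y|X=0) = 1.35164
  X=1: P(X=1) = 7/10, P(Y|X=1) = (2/21, 1/3, 4/7) → H(Y|X=1) = 1.31274
  X=2: P(X=2) = 0 → contributes 0
H(Y|X) = (3/10)·1.35164 + (7/10)·1.31274 = 1.3244 bits

H(X,Y) = -Σ_{x,y} P(x,y) log₂ P(x,y). Per-cell terms -P(x,y)·log₂P(x,y):
  X=0: 0.16356, 0.33219, 0.43083
  X=1: 0.26046, 0.48989, 0.52877
  X=2: 0.00000, 0.00000, 0.00000
  (cells with P = 0 contribute 0)
Sum of the 9 terms: H(X,Y) = 2.2057 bits

Chain rule check:
  H(X) + H(Y|X) = 0.8813 + 1.3244 = 2.2057 bits
  H(X,Y) = 2.2057 bits
✓ Chain rule verified.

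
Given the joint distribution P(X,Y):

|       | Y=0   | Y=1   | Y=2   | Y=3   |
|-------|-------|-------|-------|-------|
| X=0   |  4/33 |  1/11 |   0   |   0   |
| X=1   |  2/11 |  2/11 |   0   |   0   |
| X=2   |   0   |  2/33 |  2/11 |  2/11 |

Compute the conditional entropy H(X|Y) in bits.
0.7727 bits

H(X|Y) = H(X,Y) - H(Y)

H(X,Y) = -Σ_{x,y} P(x,y) log₂ P(x,y). Per-cell terms -P(x,y)·log₂P(x,y):
  X=0: 0.36902, 0.31449, 0.00000, 0.00000
  X=1: 0.44717, 0.44717, 0.00000, 0.00000
  X=2: 0.00000, 0.24511, 0.44717, 0.44717
  (cells with P = 0 contribute 0)
Sum of the 12 terms: H(X,Y) = 2.7173 bits

Marginal of Y (column sums):
  P(Y=0) = 4/33 + 2/11 + 0 = 10/33
  P(Y=1) = 1/11 + 2/11 + 2/33 = 1/3
  P(Y=2) = 0 + 0 + 2/11 = 2/11
  P(Y=3) = 0 + 0 + 2/11 = 2/11
H(Y) = -[(10/33)·log₂(10/33) + (1/3)·log₂(1/3) + (2/11)·log₂(2/11) + (2/11)·log₂(2/11)]
  = 0.52196 + 0.52832 + 0.44717 + 0.44717 = 1.9446 bits

H(X|Y) = H(X,Y) - H(Y) = 2.7173 - 1.9446 = 0.7727 bits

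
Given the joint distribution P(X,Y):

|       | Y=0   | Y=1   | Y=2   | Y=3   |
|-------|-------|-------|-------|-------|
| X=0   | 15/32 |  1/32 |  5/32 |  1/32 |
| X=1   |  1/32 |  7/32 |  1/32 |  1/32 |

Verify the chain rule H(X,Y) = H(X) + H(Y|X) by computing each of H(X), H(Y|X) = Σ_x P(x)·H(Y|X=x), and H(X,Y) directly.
H(X) = 0.8960 bits, H(Y|X) = 1.2957 bits, H(X,Y) = 2.1917 bits

Marginal of X (row sums):
  P(X=0) = 15/32 + 1/32 + 5/32 + 1/32 = 11/16
  P(X=1) = 1/32 + 7/32 + 1/32 + 1/32 = 5/16
H(X) = -[(11/16)·log₂(11/16) + (5/16)·log₂(5/16)]
  = 0.37164 + 0.52440 = 0.8960 bits

H(Y|X) = Σ_x P(x)·H(Y|X=x):
  X=0: P(X=0) = 11/16, P(Y|X=0) = (15/22, 1/22, 5/22, 1/22) → H(Y|X=0) = 1.26793
  X=1: P(X=1) = 5/16, P(Y|X=1) = (1/10, 7/10, 1/10, 1/10) → H(Y|X=1) = 1.35678
H(Y|X) = (11/16)·1.26793 + (5/16)·1.35678 = 1.2957 bits

H(X,Y) = -Σ_{x,y} P(x,y) log₂ P(x,y). Per-cell terms -P(x,y)·log₂P(x,y):
  X=0: 0.51240, 0.15625, 0.41845, 0.15625
  X=1: 0.15625, 0.47964, 0.15625, 0.15625
Sum of the 8 terms: H(X,Y) = 2.1917 bits

Chain rule check:
  H(X) + H(Y|X) = 0.8960 + 1.2957 = 2.1917 bits
  H(X,Y) = 2.1917 bits
✓ Chain rule verified.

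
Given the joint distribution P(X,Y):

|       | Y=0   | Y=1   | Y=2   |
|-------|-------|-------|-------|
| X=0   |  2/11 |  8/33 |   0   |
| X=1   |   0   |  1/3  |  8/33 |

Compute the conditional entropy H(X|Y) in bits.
0.5654 bits

H(X|Y) = H(X,Y) - H(Y)

H(X,Y) = -Σ_{x,y} P(x,y) log₂ P(x,y). Per-cell terms -P(x,y)·log₂P(x,y):
  X=0: 0.44717, 0.49561, 0.00000
  X=1: 0.00000, 0.52832, 0.49561
  (cells with P = 0 contribute 0)
Sum of the 6 terms: H(X,Y) = 1.96671 bits

Marginal of Y (column sums):
  P(Y=0) = 2/11 + 0 = 2/11
  P(Y=1) = 8/33 + 1/3 = 19/33
  P(Y=2) = 0 + 8/33 = 8/33
H(Y) = -[(2/11)·log₂(2/11) + (19/33)·log₂(19/33) + (8/33)·log₂(8/33)]
  = 0.44717 + 0.45857 + 0.49561 = 1.40135 bits

H(X|Y) = H(X,Y) - H(Y) = 1.96671 - 1.40135 = 0.5654 bits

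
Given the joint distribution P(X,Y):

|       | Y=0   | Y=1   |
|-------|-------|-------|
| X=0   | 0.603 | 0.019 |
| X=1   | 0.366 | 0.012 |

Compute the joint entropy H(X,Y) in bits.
1.1560 bits

H(X,Y) = -Σ_{x,y} P(x,y) log₂ P(x,y). Per-cell terms -P(x,y)·log₂P(x,y):
  X=0: 0.4401, 0.1086
  X=1: 0.5307, 0.0766
Sum of the 4 terms: H(X,Y) = 1.1560 bits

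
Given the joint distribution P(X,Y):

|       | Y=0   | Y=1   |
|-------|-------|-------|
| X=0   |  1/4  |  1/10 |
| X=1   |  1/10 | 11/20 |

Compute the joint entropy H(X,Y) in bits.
1.6388 bits

H(X,Y) = -Σ_{x,y} P(x,y) log₂ P(x,y). Per-cell terms -P(x,y)·log₂P(x,y):
  X=0: 0.5000, 0.3322
  X=1: 0.3322, 0.4744
Sum of the 4 terms: H(X,Y) = 1.6388 bits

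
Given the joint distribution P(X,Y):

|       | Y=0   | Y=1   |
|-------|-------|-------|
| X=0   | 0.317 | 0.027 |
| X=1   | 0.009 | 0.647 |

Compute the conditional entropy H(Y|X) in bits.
0.2051 bits

H(Y|X) = H(X,Y) - H(X)

H(X,Y) = -Σ_{x,y} P(x,y) log₂ P(x,y). Per-cell terms -P(x,y)·log₂P(x,y):
  X=0: 0.5254, 0.1407
  X=1: 0.0612, 0.4064
Sum of the 4 terms: H(X,Y) = 1.1337 bits

Marginal of X (row sums):
  P(X=0) = 0.317 + 0.027 = 0.344
  P(X=1) = 0.009 + 0.647 = 0.656
H(X) = -[0.344·log₂(0.344) + 0.656·log₂(0.656)]
  = 0.5296 + 0.3990 = 0.9286 bits

H(Y|X) = H(X,Y) - H(X) = 1.1337 - 0.9286 = 0.2051 bits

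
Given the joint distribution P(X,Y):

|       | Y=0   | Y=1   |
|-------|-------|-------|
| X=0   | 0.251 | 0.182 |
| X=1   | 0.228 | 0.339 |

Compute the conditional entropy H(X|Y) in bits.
0.9645 bits

H(X|Y) = H(X,Y) - H(Y)

H(X,Y) = -Σ_{x,y} P(x,y) log₂ P(x,y). Per-cell terms -P(x,y)·log₂P(x,y):
  X=0: 0.500554, 0.447354
  X=1: 0.486300, 0.529058
Sum of the 4 terms: H(X,Y) = 1.96327 bits

Marginal of Y (column sums):
  P(Y=0) = 0.251 + 0.228 = 0.479
  P(Y=1) = 0.182 + 0.339 = 0.521
H(Y) = -[0.479·log₂(0.479) + 0.521·log₂(0.521)]
  = 0.508651 + 0.490076 = 0.99873 bits

H(X|Y) = H(X,Y) - H(Y) = 1.96327 - 0.99873 = 0.9645 bits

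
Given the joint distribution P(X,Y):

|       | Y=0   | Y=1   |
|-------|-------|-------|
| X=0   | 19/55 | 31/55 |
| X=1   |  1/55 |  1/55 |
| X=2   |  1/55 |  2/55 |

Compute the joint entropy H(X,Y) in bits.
1.4852 bits

H(X,Y) = -Σ_{x,y} P(x,y) log₂ P(x,y). Per-cell terms -P(x,y)·log₂P(x,y):
  X=0: 0.52973, 0.46622
  X=1: 0.10512, 0.10512
  X=2: 0.10512, 0.17387
Sum of the 6 terms: H(X,Y) = 1.4852 bits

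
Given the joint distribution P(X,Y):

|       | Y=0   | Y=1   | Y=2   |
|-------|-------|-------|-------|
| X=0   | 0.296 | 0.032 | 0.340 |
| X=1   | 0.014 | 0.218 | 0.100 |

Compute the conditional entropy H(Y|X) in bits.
1.1885 bits

H(Y|X) = H(X,Y) - H(X)

H(X,Y) = -Σ_{x,y} P(x,y) log₂ P(x,y). Per-cell terms -P(x,y)·log₂P(x,y):
  X=0: 0.51987, 0.15891, 0.52917
  X=1: 0.08622, 0.47908, 0.33219
Sum of the 6 terms: H(X,Y) = 2.10544 bits

Marginal of X (row sums):
  P(X=0) = 0.296 + 0.032 + 0.340 = 0.668
  P(X=1) = 0.014 + 0.218 + 0.100 = 0.332
H(X) = -[0.668·log₂(0.668) + 0.332·log₂(0.332)]
  = 0.38883 + 0.52813 = 0.91696 bits

H(Y|X) = H(X,Y) - H(X) = 2.10544 - 0.91696 = 1.1885 bits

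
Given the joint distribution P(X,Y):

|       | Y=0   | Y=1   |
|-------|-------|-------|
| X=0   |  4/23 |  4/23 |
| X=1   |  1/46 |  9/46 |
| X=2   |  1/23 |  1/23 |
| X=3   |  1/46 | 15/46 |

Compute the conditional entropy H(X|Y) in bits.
1.6709 bits

H(X|Y) = H(X,Y) - H(Y)

H(X,Y) = -Σ_{x,y} P(x,y) log₂ P(x,y). Per-cell terms -P(x,y)·log₂P(x,y):
  X=0: 0.438880, 0.438880
  X=1: 0.120077, 0.460494
  X=2: 0.196677, 0.196677
  X=3: 0.120077, 0.527175
Sum of the 8 terms: H(X,Y) = 2.49894 bits

Marginal of Y (column sums):
  P(Y=0) = 4/23 + 1/46 + 1/23 + 1/46 = 6/23
  P(Y=1) = 4/23 + 9/46 + 1/23 + 15/46 = 17/23
H(Y) = -[(6/23)·log₂(6/23) + (17/23)·log₂(17/23)]
  = 0.505722 + 0.322334 = 0.82806 bits

H(X|Y) = H(X,Y) - H(Y) = 2.49894 - 0.82806 = 1.6709 bits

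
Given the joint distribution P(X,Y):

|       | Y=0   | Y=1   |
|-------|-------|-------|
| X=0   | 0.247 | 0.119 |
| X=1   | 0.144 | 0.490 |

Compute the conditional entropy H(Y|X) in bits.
0.8231 bits

H(Y|X) = H(X,Y) - H(X)

H(X,Y) = -Σ_{x,y} P(x,y) log₂ P(x,y). Per-cell terms -P(x,y)·log₂P(x,y):
  X=0: 0.49830, 0.36545
  X=1: 0.40260, 0.50428
Sum of the 4 terms: H(X,Y) = 1.77063 bits

Marginal of X (row sums):
  P(X=0) = 0.247 + 0.119 = 0.366
  P(X=1) = 0.144 + 0.490 = 0.634
H(X) = -[0.366·log₂(0.366) + 0.634·log₂(0.634)]
  = 0.53073 + 0.41682 = 0.94755 bits

H(Y|X) = H(X,Y) - H(X) = 1.77063 - 0.94755 = 0.8231 bits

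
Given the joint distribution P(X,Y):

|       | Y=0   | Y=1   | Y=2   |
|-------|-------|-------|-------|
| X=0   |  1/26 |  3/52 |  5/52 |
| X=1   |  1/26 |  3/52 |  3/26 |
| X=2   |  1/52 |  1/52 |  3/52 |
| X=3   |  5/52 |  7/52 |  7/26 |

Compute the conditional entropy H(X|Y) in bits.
1.7535 bits

H(X|Y) = H(X,Y) - H(Y)

H(X,Y) = -Σ_{x,y} P(x,y) log₂ P(x,y). Per-cell terms -P(x,y)·log₂P(x,y):
  X=0: 0.180786, 0.237431, 0.324857
  X=1: 0.180786, 0.237431, 0.359478
  X=2: 0.109624, 0.109624, 0.237431
  X=3: 0.324857, 0.389454, 0.509677
Sum of the 12 terms: H(X,Y) = 3.201436 bits

Marginal of Y (column sums):
  P(Y=0) = 1/26 + 1/26 + 1/52 + 5/52 = 5/26
  P(Y=1) = 3/52 + 3/52 + 1/52 + 7/52 = 7/26
  P(Y=2) = 5/52 + 3/26 + 3/52 + 7/26 = 7/13
H(Y) = -[(5/26)·log₂(5/26) + (7/26)·log₂(7/26) + (7/13)·log₂(7/13)]
  = 0.457406 + 0.509677 + 0.480892 = 1.447975 bits

H(X|Y) = H(X,Y) - H(Y) = 3.201436 - 1.447975 = 1.7535 bits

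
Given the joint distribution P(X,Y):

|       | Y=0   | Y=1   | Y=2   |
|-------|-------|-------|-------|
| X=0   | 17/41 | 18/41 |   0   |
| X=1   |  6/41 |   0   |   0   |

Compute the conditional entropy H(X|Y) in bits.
0.4645 bits

H(X|Y) = H(X,Y) - H(Y)

H(X,Y) = -Σ_{x,y} P(x,y) log₂ P(x,y). Per-cell terms -P(x,y)·log₂P(x,y):
  X=0: 0.52662, 0.52140, 0.00000
  X=1: 0.40574, 0.00000, 0.00000
  (cells with P = 0 contribute 0)
Sum of the 6 terms: H(X,Y) = 1.45376 bits

Marginal of Y (column sums):
  P(Y=0) = 17/41 + 6/41 = 23/41
  P(Y=1) = 18/41 + 0 = 18/41
  P(Y=2) = 0 + 0 = 0
H(Y) = -[(23/41)·log₂(23/41) + (18/41)·log₂(18/41)]   (outcomes with P = 0 contribute 0)
  = 0.46785 + 0.52140 = 0.98925 bits

H(X|Y) = H(X,Y) - H(Y) = 1.45376 - 0.98925 = 0.4645 bits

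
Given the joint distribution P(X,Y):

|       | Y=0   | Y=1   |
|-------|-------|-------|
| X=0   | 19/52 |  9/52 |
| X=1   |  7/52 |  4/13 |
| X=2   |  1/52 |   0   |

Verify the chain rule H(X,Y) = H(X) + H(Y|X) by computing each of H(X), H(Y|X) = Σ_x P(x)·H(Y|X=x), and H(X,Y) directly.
H(X) = 1.1111 bits, H(Y|X) = 0.8799 bits, H(X,Y) = 1.9910 bits

Marginal of X (row sums):
  P(X=0) = 19/52 + 9/52 = 7/13
  P(X=1) = 7/52 + 4/13 = 23/52
  P(X=2) = 1/52 + 0 = 1/52
H(X) = -[(7/13)·log₂(7/13) + (23/52)·log₂(23/52) + (1/52)·log₂(1/52)]
  = 0.480892 + 0.520542 + 0.109624 = 1.1111 bits

H(Y|X) = Σ_x P(x)·H(Y|X=x):
  X=0: P(X=0) = 7/13, P(Y|X=0) = (19/28, 9/28) → H(Y|X=0) = 0.905928
  X=1: P(X=1) = 23/52, P(Y|X=1) = (7/23, 16/23) → H(Y|X=1) = 0.886541
  X=2: P(X=2) = 1/52, P(Y|X=2) = (1, 0) → H(Y|X=2) = 0.000000
H(Y|X) = (7/13)·0.905928 + (23/52)·0.886541 + (1/52)·0.000000 = 0.8799 bits

H(X,Y) = -Σ_{x,y} P(x,y) log₂ P(x,y). Per-cell terms -P(x,y)·log₂P(x,y):
  X=0: 0.530726, 0.437974
  X=1: 0.389454, 0.523212
  X=2: 0.109624, 0.000000
  (cells with P = 0 contribute 0)
Sum of the 6 terms: H(X,Y) = 1.9910 bits

Chain rule check:
  H(X) + H(Y|X) = 1.1111 + 0.8799 = 1.9910 bits
  H(X,Y) = 1.9910 bits
✓ Chain rule verified.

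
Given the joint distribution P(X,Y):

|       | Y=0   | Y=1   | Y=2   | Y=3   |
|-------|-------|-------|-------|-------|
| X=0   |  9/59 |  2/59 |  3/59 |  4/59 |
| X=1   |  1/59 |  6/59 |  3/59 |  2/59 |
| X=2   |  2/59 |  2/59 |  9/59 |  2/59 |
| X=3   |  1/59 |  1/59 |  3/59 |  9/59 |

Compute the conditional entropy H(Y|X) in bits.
1.6377 bits

H(Y|X) = H(X,Y) - H(X)

H(X,Y) = -Σ_{x,y} P(x,y) log₂ P(x,y). Per-cell terms -P(x,y)·log₂P(x,y):
  X=0: 0.41380, 0.16551, 0.21853, 0.26323
  X=1: 0.09971, 0.33536, 0.21853, 0.16551
  X=2: 0.16551, 0.16551, 0.41380, 0.16551
  X=3: 0.09971, 0.09971, 0.21853, 0.41380
Sum of the 16 terms: H(X,Y) = 3.6223 bits

Marginal of X (row sums):
  P(X=0) = 9/59 + 2/59 + 3/59 + 4/59 = 18/59
  P(X=1) = 1/59 + 6/59 + 3/59 + 2/59 = 12/59
  P(X=2) = 2/59 + 2/59 + 9/59 + 2/59 = 15/59
  P(X=3) = 1/59 + 1/59 + 3/59 + 9/59 = 14/59
H(X) = -[(18/59)·log₂(18/59) + (12/59)·log₂(12/59) + (15/59)·log₂(15/59) + (14/59)·log₂(14/59)]
  = 0.52252 + 0.46732 + 0.50231 + 0.49244 = 1.9846 bits

H(Y|X) = H(X,Y) - H(X) = 3.6223 - 1.9846 = 1.6377 bits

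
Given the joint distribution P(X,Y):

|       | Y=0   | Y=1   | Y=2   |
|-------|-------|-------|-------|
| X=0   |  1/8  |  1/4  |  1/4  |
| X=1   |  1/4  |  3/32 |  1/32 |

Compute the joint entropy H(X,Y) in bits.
2.3514 bits

H(X,Y) = -Σ_{x,y} P(x,y) log₂ P(x,y). Per-cell terms -P(x,y)·log₂P(x,y):
  X=0: 0.3750, 0.5000, 0.5000
  X=1: 0.5000, 0.3202, 0.1562
Sum of the 6 terms: H(X,Y) = 2.3514 bits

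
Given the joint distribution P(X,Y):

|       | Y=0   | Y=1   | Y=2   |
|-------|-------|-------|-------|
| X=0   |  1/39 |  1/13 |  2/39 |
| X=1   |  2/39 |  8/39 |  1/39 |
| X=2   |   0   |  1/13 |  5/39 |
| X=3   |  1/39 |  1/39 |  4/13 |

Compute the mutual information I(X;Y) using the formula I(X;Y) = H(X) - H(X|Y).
0.3682 bits

I(X;Y) = H(X) - H(X|Y)

Marginal of X (row sums):
  P(X=0) = 1/39 + 1/13 + 2/39 = 2/13
  P(X=1) = 2/39 + 8/39 + 1/39 = 11/39
  P(X=2) = 0 + 1/13 + 5/39 = 8/39
  P(X=3) = 1/39 + 1/39 + 4/13 = 14/39
H(X) = -[(2/13)·log₂(2/13) + (11/39)·log₂(11/39) + (8/39)·log₂(8/39) + (14/39)·log₂(14/39)]
  = 0.415452 + 0.515017 + 0.468800 + 0.530581 = 1.92985 bits

Marginal of Y (column sums):
  P(Y=0) = 1/39 + 2/39 + 0 + 1/39 = 4/39
  P(Y=1) = 1/13 + 8/39 + 1/13 + 1/39 = 5/13
  P(Y=2) = 2/39 + 1/39 + 5/39 + 4/13 = 20/39
H(X|Y) = Σ_y P(y)·H(X|Y=y):
  Y=0: P(Y=0) = 4/39, P(X|Y=0) = (1/4, 1/2, 0, 1/4) → H(X|Y=0) = 1.500000
  Y=1: P(Y=1) = 5/13, P(X|Y=1) = (1/5, 8/15, 1/5, 1/15) → H(X|Y=1) = 1.672906
  Y=2: P(Y=2) = 20/39, P(X|Y=2) = (1/10, 1/20, 1/4, 3/5) → H(X|Y=2) = 1.490469
H(X|Y) = (4/39)·1.500000 + (5/13)·1.672906 + (20/39)·1.490469 = 1.56161 bits

I(X;Y) = H(X) - H(X|Y) = 1.92985 - 1.56161 = 0.3682 bits

Cross-check via I(X;Y) = H(X) + H(Y) - H(X,Y): computing H(Y) from the column sums and H(X,Y) from the 12 cells in the same way gives H(Y) = 1.36125 bits and H(X,Y) = 2.92286 bits, so
I(X;Y) = 1.92985 + 1.36125 - 2.92286 = 0.3682 bits ✓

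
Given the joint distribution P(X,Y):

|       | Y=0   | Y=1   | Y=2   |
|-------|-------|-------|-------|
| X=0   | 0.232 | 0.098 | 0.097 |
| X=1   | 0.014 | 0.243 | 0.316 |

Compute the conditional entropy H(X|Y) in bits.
0.6974 bits

H(X|Y) = H(X,Y) - H(Y)

H(X,Y) = -Σ_{x,y} P(x,y) log₂ P(x,y). Per-cell terms -P(x,y)·log₂P(x,y):
  X=0: 0.4890, 0.3284, 0.3265
  X=1: 0.0862, 0.4960, 0.5252
Sum of the 6 terms: H(X,Y) = 2.2513 bits

Marginal of Y (column sums):
  P(Y=0) = 0.232 + 0.014 = 0.246
  P(Y=1) = 0.098 + 0.243 = 0.341
  P(Y=2) = 0.097 + 0.316 = 0.413
H(Y) = -[0.246·log₂(0.246) + 0.341·log₂(0.341) + 0.413·log₂(0.413)]
  = 0.4977 + 0.5293 + 0.5269 = 1.5539 bits

H(X|Y) = H(X,Y) - H(Y) = 2.2513 - 1.5539 = 0.6974 bits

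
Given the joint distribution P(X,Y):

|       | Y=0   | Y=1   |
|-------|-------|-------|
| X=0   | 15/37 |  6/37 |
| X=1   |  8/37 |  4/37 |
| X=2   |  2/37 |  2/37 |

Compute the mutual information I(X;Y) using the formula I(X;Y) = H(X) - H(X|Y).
0.0132 bits

I(X;Y) = H(X) - H(X|Y)

Marginal of X (row sums):
  P(X=0) = 15/37 + 6/37 = 21/37
  P(X=1) = 8/37 + 4/37 = 12/37
  P(X=2) = 2/37 + 2/37 = 4/37
H(X) = -[(21/37)·log₂(21/37) + (12/37)·log₂(12/37) + (4/37)·log₂(4/37)]
  = 0.46378 + 0.52686 + 0.34697 = 1.3376 bits

Marginal of Y (column sums):
  P(Y=0) = 15/37 + 8/37 + 2/37 = 25/37
  P(Y=1) = 6/37 + 4/37 + 2/37 = 12/37
H(X|Y) = Σ_y P(y)·H(X|Y=y):
  Y=0: P(Y=0) = 25/37, P(X|Y=0) = (3/5, 8/25, 2/25) → H(X|Y=0) = 1.25972
  Y=1: P(Y=1) = 12/37, P(X|Y=1) = (1/2, 1/3, 1/6) → H(X|Y=1) = 1.45915
H(X|Y) = (25/37)·1.25972 + (12/37)·1.45915 = 1.3244 bits

I(X;Y) = H(X) - H(X|Y) = 1.3376 - 1.3244 = 0.0132 bits

Cross-check via I(X;Y) = H(X) + H(Y) - H(X,Y): computing H(Y) from the column sums and H(X,Y) from the 6 cells in the same way gives H(Y) = 0.9090 bits and H(X,Y) = 2.2334 bits, so
I(X;Y) = 1.3376 + 0.9090 - 2.2334 = 0.0132 bits ✓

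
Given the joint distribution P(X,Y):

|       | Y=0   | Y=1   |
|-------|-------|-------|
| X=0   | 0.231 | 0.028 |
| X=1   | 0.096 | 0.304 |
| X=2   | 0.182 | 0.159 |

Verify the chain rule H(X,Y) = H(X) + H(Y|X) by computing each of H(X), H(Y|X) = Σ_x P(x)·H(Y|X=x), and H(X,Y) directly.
H(X) = 1.5628 bits, H(Y|X) = 0.7859 bits, H(X,Y) = 2.3487 bits

Marginal of X (row sums):
  P(X=0) = 0.231 + 0.028 = 0.259
  P(X=1) = 0.096 + 0.304 = 0.400
  P(X=2) = 0.182 + 0.159 = 0.341
H(X) = -[0.259·log₂(0.259) + 0.400·log₂(0.400) + 0.341·log₂(0.341)]
  = 0.50478 + 0.52877 + 0.52929 = 1.5628 bits

H(Y|X) = Σ_x P(x)·H(Y|X=x):
  X=0: P(X=0) = 0.259, P(Y|X=0) = (33/37, 4/37) → H(Y|X=0) = 0.49418
  X=1: P(X=1) = 0.400, P(Y|X=1) = (6/25, 19/25) → H(Y|X=1) = 0.79504
  X=2: P(X=2) = 0.341, P(Y|X=2) = (182/341, 159/341) → H(Y|X=2) = 0.99672
H(Y|X) = 0.259·0.49418 + 0.400·0.79504 + 0.341·0.99672 = 0.7859 bits

H(X,Y) = -Σ_{x,y} P(x,y) log₂ P(x,y). Per-cell terms -P(x,y)·log₂P(x,y):
  X=0: 0.48834, 0.14444
  X=1: 0.32456, 0.52223
  X=2: 0.44735, 0.42181
Sum of the 6 terms: H(X,Y) = 2.3487 bits

Chain rule check:
  H(X) + H(Y|X) = 1.5628 + 0.7859 = 2.3487 bits
  H(X,Y) = 2.3487 bits
✓ Chain rule verified.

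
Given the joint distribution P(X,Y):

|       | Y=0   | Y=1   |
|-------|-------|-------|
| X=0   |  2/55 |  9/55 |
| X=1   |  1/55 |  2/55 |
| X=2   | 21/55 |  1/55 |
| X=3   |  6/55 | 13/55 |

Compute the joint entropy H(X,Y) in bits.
2.3562 bits

H(X,Y) = -Σ_{x,y} P(x,y) log₂ P(x,y). Per-cell terms -P(x,y)·log₂P(x,y):
  X=0: 0.17387, 0.42733
  X=1: 0.10512, 0.17387
  X=2: 0.53036, 0.10512
  X=3: 0.34870, 0.49185
Sum of the 8 terms: H(X,Y) = 2.3562 bits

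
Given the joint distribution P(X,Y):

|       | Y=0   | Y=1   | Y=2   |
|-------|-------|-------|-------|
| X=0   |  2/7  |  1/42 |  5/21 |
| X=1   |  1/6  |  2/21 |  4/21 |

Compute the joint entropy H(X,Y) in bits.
2.3473 bits

H(X,Y) = -Σ_{x,y} P(x,y) log₂ P(x,y). Per-cell terms -P(x,y)·log₂P(x,y):
  X=0: 0.5164, 0.1284, 0.4929
  X=1: 0.4308, 0.3231, 0.4557
Sum of the 6 terms: H(X,Y) = 2.3473 bits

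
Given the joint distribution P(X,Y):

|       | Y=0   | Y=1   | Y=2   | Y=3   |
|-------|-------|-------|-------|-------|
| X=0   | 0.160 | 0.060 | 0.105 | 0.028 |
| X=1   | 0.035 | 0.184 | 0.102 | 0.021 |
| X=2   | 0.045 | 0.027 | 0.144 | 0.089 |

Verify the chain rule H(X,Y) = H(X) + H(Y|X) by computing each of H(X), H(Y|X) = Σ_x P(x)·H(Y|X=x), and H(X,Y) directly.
H(X) = 1.5822 bits, H(Y|X) = 1.6971 bits, H(X,Y) = 3.2792 bits

Marginal of X (row sums):
  P(X=0) = 0.160 + 0.060 + 0.105 + 0.028 = 0.353
  P(X=1) = 0.035 + 0.184 + 0.102 + 0.021 = 0.342
  P(X=2) = 0.045 + 0.027 + 0.144 + 0.089 = 0.305
H(X) = -[0.353·log₂(0.353) + 0.342·log₂(0.342) + 0.305·log₂(0.305)]
  = 0.53030 + 0.52939 + 0.52250 = 1.5822 bits

H(Y|X) = Σ_x P(x)·H(Y|X=x):
  X=0: P(X=0) = 0.353, P(Y|X=0) = (160/353, 60/353, 105/353, 28/353) → H(Y|X=0) = 1.76232
  X=1: P(X=1) = 0.342, P(Y|X=1) = (35/342, 92/171, 17/57, 7/114) → H(Y|X=1) = 1.58544
  X=2: P(X=2) = 0.305, P(Y|X=2) = (9/61, 27/305, 144/305, 89/305) → H(Y|X=2) = 1.74668
H(Y|X) = 0.353·1.76232 + 0.342·1.58544 + 0.305·1.74668 = 1.6971 bits

H(X,Y) = -Σ_{x,y} P(x,y) log₂ P(x,y). Per-cell terms -P(x,y)·log₂P(x,y):
  X=0: 0.42302, 0.24353, 0.34141, 0.14444
  X=1: 0.16928, 0.44937, 0.33592, 0.11704
  X=2: 0.20133, 0.14069, 0.40260, 0.31061
Sum of the 12 terms: H(X,Y) = 3.2792 bits

Chain rule check:
  H(X) + H(Y|X) = 1.5822 + 1.6971 = 3.2793 bits
  H(X,Y) = 3.2792 bits
✓ Chain rule verified (Δ = 0.0001 is 4-dp rounding noise: each of the three values was rounded independently).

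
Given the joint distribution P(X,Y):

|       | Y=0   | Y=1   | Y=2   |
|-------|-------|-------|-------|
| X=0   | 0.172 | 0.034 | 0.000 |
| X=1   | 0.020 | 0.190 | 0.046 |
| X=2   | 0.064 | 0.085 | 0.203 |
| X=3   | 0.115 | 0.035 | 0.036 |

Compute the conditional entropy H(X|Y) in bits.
1.5225 bits

H(X|Y) = H(X,Y) - H(Y)

H(X,Y) = -Σ_{x,y} P(x,y) log₂ P(x,y). Per-cell terms -P(x,y)·log₂P(x,y):
  X=0: 0.43680, 0.16586, 0.00000
  X=1: 0.11288, 0.45523, 0.20434
  X=2: 0.25381, 0.30229, 0.46699
  X=3: 0.35883, 0.16928, 0.17265
  (cells with P = 0 contribute 0)
Sum of the 12 terms: H(X,Y) = 3.09896 bits

Marginal of Y (column sums):
  P(Y=0) = 0.172 + 0.020 + 0.064 + 0.115 = 0.371
  P(Y=1) = 0.034 + 0.190 + 0.085 + 0.035 = 0.344
  P(Y=2) = 0.000 + 0.046 + 0.203 + 0.036 = 0.285
H(Y) = -[0.371·log₂(0.371) + 0.344·log₂(0.344) + 0.285·log₂(0.285)]
  = 0.53072 + 0.52959 + 0.51613 = 1.57644 bits

H(X|Y) = H(X,Y) - H(Y) = 3.09896 - 1.57644 = 1.5225 bits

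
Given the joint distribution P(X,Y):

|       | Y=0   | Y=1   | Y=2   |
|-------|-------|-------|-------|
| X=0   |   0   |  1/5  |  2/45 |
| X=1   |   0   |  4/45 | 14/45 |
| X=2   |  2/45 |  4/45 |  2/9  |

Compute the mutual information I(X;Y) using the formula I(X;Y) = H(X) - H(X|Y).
0.2528 bits

I(X;Y) = H(X) - H(X|Y)

Marginal of X (row sums):
  P(X=0) = 0 + 1/5 + 2/45 = 11/45
  P(X=1) = 0 + 4/45 + 14/45 = 2/5
  P(X=2) = 2/45 + 4/45 + 2/9 = 16/45
H(X) = -[(11/45)·log₂(11/45) + (2/5)·log₂(2/5) + (16/45)·log₂(16/45)]
  = 0.49681 + 0.52877 + 0.53044 = 1.55602 bits

Marginal of Y (column sums):
  P(Y=0) = 0 + 0 + 2/45 = 2/45
  P(Y=1) = 1/5 + 4/45 + 4/45 = 17/45
  P(Y=2) = 2/45 + 14/45 + 2/9 = 26/45
H(X|Y) = Σ_y P(y)·H(X|Y=y):
  Y=0: P(Y=0) = 2/45, P(X|Y=0) = (0, 0, 1) → H(X|Y=0) = 0.00000
  Y=1: P(Y=1) = 17/45, P(X|Y=1) = (9/17, 4/17, 4/17) → H(X|Y=1) = 1.46809
  Y=2: P(Y=2) = 26/45, P(X|Y=2) = (1/13, 7/13, 5/13) → H(X|Y=2) = 1.29574
H(X|Y) = (2/45)·0.00000 + (17/45)·1.46809 + (26/45)·1.29574 = 1.30326 bits

I(X;Y) = H(X) - H(X|Y) = 1.55602 - 1.30326 = 0.2528 bits

Cross-check via I(X;Y) = H(X) + H(Y) - H(X,Y): computing H(Y) from the column sums and H(X,Y) from the 9 cells in the same way gives H(Y) = 1.18745 bits and H(X,Y) = 2.49071 bits, so
I(X;Y) = 1.55602 + 1.18745 - 2.49071 = 0.2528 bits ✓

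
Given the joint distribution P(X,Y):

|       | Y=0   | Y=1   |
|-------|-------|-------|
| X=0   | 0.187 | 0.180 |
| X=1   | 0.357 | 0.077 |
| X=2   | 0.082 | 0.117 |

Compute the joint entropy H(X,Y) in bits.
2.3710 bits

H(X,Y) = -Σ_{x,y} P(x,y) log₂ P(x,y). Per-cell terms -P(x,y)·log₂P(x,y):
  X=0: 0.4523, 0.4453
  X=1: 0.5305, 0.2848
  X=2: 0.2959, 0.3622
Sum of the 6 terms: H(X,Y) = 2.3710 bits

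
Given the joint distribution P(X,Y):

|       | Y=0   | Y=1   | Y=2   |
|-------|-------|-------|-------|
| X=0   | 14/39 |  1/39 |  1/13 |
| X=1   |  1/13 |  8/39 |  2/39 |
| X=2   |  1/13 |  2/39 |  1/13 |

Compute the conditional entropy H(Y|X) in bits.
1.2011 bits

H(Y|X) = H(X,Y) - H(X)

H(X,Y) = -Σ_{x,y} P(x,y) log₂ P(x,y). Per-cell terms -P(x,y)·log₂P(x,y):
  X=0: 0.530581, 0.135523, 0.284649
  X=1: 0.284649, 0.468800, 0.219764
  X=2: 0.284649, 0.219764, 0.284649
Sum of the 9 terms: H(X,Y) = 2.71303 bits

Marginal of X (row sums):
  P(X=0) = 14/39 + 1/39 + 1/13 = 6/13
  P(X=1) = 1/13 + 8/39 + 2/39 = 1/3
  P(X=2) = 1/13 + 2/39 + 1/13 = 8/39
H(X) = -[(6/13)·log₂(6/13) + (1/3)·log₂(1/3) + (8/39)·log₂(8/39)]
  = 0.514836 + 0.528321 + 0.468800 = 1.51196 bits

H(Y|X) = H(X,Y) - H(X) = 2.71303 - 1.51196 = 1.2011 bits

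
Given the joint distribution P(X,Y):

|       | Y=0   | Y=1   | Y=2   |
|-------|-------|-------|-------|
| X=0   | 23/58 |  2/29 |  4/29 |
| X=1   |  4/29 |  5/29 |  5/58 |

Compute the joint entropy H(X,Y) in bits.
2.3257 bits

H(X,Y) = -Σ_{x,y} P(x,y) log₂ P(x,y). Per-cell terms -P(x,y)·log₂P(x,y):
  X=0: 0.52917, 0.26607, 0.39420
  X=1: 0.39420, 0.43725, 0.30483
Sum of the 6 terms: H(X,Y) = 2.3257 bits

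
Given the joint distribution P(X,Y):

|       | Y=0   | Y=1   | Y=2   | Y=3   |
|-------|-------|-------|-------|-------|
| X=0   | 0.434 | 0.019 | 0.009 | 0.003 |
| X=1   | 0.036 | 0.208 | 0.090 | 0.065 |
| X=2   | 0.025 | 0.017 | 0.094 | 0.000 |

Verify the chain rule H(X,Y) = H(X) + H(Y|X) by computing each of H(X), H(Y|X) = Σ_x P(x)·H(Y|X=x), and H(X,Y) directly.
H(X) = 1.4340 bits, H(Y|X) = 1.0500 bits, H(X,Y) = 2.4840 bits

Marginal of X (row sums):
  P(X=0) = 0.434 + 0.019 + 0.009 + 0.003 = 0.465
  P(X=1) = 0.036 + 0.208 + 0.090 + 0.065 = 0.399
  P(X=2) = 0.025 + 0.017 + 0.094 + 0.000 = 0.136
H(X) = -[0.465·log₂(0.465) + 0.399·log₂(0.399) + 0.136·log₂(0.136)]
  = 0.51368 + 0.52889 + 0.39145 = 1.4340 bits

H(Y|X) = Σ_x P(x)·H(Y|X=x):
  X=0: P(X=0) = 0.465, P(Y|X=0) = (14/15, 19/465, 3/155, 1/155) → H(Y|X=0) = 0.43849
  X=1: P(X=1) = 0.399, P(Y|X=1) = (12/133, 208/399, 30/133, 65/399) → H(Y|X=1) = 1.71411
  X=2: P(X=2) = 0.136, P(Y|X=2) = (25/136, 1/8, 47/68, 0) → H(Y|X=2) = 1.19250
H(Y|X) = 0.465·0.43849 + 0.399·1.71411 + 0.136·1.19250 = 1.0500 bits

H(X,Y) = -Σ_{x,y} P(x,y) log₂ P(x,y). Per-cell terms -P(x,y)·log₂P(x,y):
  X=0: 0.52264, 0.10864, 0.06116, 0.02514
  X=1: 0.17265, 0.47119, 0.31265, 0.25632
  X=2: 0.13305, 0.09993, 0.32065, 0.00000
  (cells with P = 0 contribute 0)
Sum of the 12 terms: H(X,Y) = 2.4840 bits

Chain rule check:
  H(X) + H(Y|X) = 1.4340 + 1.0500 = 2.4840 bits
  H(X,Y) = 2.4840 bits
✓ Chain rule verified.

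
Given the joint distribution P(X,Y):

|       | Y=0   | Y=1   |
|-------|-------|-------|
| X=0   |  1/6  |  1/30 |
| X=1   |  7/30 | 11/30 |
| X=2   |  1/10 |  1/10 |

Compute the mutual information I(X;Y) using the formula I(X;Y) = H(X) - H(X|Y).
0.0915 bits

I(X;Y) = H(X) - H(X|Y)

Marginal of X (row sums):
  P(X=0) = 1/6 + 1/30 = 1/5
  P(X=1) = 7/30 + 11/30 = 3/5
  P(X=2) = 1/10 + 1/10 = 1/5
H(X) = -[(1/5)·log₂(1/5) + (3/5)·log₂(3/5) + (1/5)·log₂(1/5)]
  = 0.4643856 + 0.4421794 + 0.4643856 = 1.370951 bits

Marginal of Y (column sums):
  P(Y=0) = 1/6 + 7/30 + 1/10 = 1/2
  P(Y=1) = 1/30 + 11/30 + 1/10 = 1/2
H(X|Y) = Σ_y P(y)·H(X|Y=y):
  Y=0: P(Y=0) = 1/2, P(X|Y=0) = (1/3, 7/15, 1/5) → H(X|Y=0) = 1.5058231
  Y=1: P(Y=1) = 1/2, P(X|Y=1) = (1/15, 11/15, 1/5) → H(X|Y=1) = 1.0529816
H(X|Y) = (1/2)·1.5058231 + (1/2)·1.0529816 = 1.279402 bits

I(X;Y) = H(X) - H(X|Y) = 1.370951 - 1.279402 = 0.0915 bits

Cross-check via I(X;Y) = H(X) + H(Y) - H(X,Y): computing H(Y) from the column sums and H(X,Y) from the 6 cells in the same way gives H(Y) = 1.000000 bits and H(X,Y) = 2.279402 bits, so
I(X;Y) = 1.370951 + 1.000000 - 2.279402 = 0.0915 bits ✓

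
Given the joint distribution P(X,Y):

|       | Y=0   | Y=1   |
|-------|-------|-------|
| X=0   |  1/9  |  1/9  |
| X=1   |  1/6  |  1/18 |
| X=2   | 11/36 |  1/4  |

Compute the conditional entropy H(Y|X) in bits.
0.9540 bits

H(Y|X) = H(X,Y) - H(X)

H(X,Y) = -Σ_{x,y} P(x,y) log₂ P(x,y). Per-cell terms -P(x,y)·log₂P(x,y):
  X=0: 0.3522139, 0.3522139
  X=1: 0.4308271, 0.2316625
  X=2: 0.5226508, 0.5000000
Sum of the 6 terms: H(X,Y) = 2.389568 bits

Marginal of X (row sums):
  P(X=0) = 1/9 + 1/9 = 2/9
  P(X=1) = 1/6 + 1/18 = 2/9
  P(X=2) = 11/36 + 1/4 = 5/9
H(X) = -[(2/9)·log₂(2/9) + (2/9)·log₂(2/9) + (5/9)·log₂(5/9)]
  = 0.4822056 + 0.4822056 + 0.4711094 = 1.435521 bits

H(Y|X) = H(X,Y) - H(X) = 2.389568 - 1.435521 = 0.9540 bits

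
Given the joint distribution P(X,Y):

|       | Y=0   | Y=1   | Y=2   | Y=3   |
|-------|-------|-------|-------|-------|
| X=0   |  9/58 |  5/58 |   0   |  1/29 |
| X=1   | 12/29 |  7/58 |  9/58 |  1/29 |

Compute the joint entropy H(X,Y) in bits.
2.3690 bits

H(X,Y) = -Σ_{x,y} P(x,y) log₂ P(x,y). Per-cell terms -P(x,y)·log₂P(x,y):
  X=0: 0.4171, 0.3048, 0.0000, 0.1675
  X=1: 0.5268, 0.3682, 0.4171, 0.1675
  (cells with P = 0 contribute 0)
Sum of the 8 terms: H(X,Y) = 2.3690 bits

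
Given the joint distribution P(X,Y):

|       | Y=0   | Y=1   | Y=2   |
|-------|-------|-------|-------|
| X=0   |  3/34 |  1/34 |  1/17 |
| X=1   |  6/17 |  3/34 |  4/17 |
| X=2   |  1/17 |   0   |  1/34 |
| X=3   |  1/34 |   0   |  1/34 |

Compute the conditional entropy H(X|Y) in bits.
1.3397 bits

H(X|Y) = H(X,Y) - H(Y)

H(X,Y) = -Σ_{x,y} P(x,y) log₂ P(x,y). Per-cell terms -P(x,y)·log₂P(x,y):
  X=0: 0.309044, 0.149631, 0.240439
  X=1: 0.530294, 0.309044, 0.491168
  X=2: 0.240439, 0.000000, 0.149631
  X=3: 0.149631, 0.000000, 0.149631
  (cells with P = 0 contribute 0)
Sum of the 12 terms: H(X,Y) = 2.71895 bits

Marginal of Y (column sums):
  P(Y=0) = 3/34 + 6/17 + 1/17 + 1/34 = 9/17
  P(Y=1) = 1/34 + 3/34 + 0 + 0 = 2/17
  P(Y=2) = 1/17 + 4/17 + 1/34 + 1/34 = 6/17
H(Y) = -[(9/17)·log₂(9/17) + (2/17)·log₂(2/17) + (6/17)·log₂(6/17)]
  = 0.485755 + 0.363231 + 0.530294 = 1.37928 bits

H(X|Y) = H(X,Y) - H(Y) = 2.71895 - 1.37928 = 1.3397 bits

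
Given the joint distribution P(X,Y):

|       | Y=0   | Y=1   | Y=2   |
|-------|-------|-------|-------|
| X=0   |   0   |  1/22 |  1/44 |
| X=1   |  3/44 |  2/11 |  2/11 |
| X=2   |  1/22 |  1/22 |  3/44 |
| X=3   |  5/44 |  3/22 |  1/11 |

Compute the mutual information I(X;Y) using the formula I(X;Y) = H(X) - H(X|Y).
0.0647 bits

I(X;Y) = H(X) - H(X|Y)

Marginal of X (row sums):
  P(X=0) = 0 + 1/22 + 1/44 = 3/44
  P(X=1) = 3/44 + 2/11 + 2/11 = 19/44
  P(X=2) = 1/22 + 1/22 + 3/44 = 7/44
  P(X=3) = 5/44 + 3/22 + 1/11 = 15/44
H(X) = -[(3/44)·log₂(3/44) + (19/44)·log₂(19/44) + (7/44)·log₂(7/44) + (15/44)·log₂(15/44)]
  = 0.2641683 + 0.5231495 + 0.4219213 + 0.5292753 = 1.738514 bits

Marginal of Y (column sums):
  P(Y=0) = 0 + 3/44 + 1/22 + 5/44 = 5/22
  P(Y=1) = 1/22 + 2/11 + 1/22 + 3/22 = 9/22
  P(Y=2) = 1/44 + 2/11 + 3/44 + 1/11 = 4/11
H(X|Y) = Σ_y P(y)·H(X|Y=y):
  Y=0: P(Y=0) = 5/22, P(X|Y=0) = (0, 3/10, 1/5, 1/2) → H(X|Y=0) = 1.4854753
  Y=1: P(Y=1) = 9/22, P(X|Y=1) = (1/9, 4/9, 1/9, 1/3) → H(X|Y=1) = 1.7527153
  Y=2: P(Y=2) = 4/11, P(X|Y=2) = (1/16, 1/2, 3/16, 1/4) → H(X|Y=2) = 1.7028195
H(X|Y) = (5/22)·1.4854753 + (9/22)·1.7527153 + (4/11)·1.7028195 = 1.673835 bits

I(X;Y) = H(X) - H(X|Y) = 1.738514 - 1.673835 = 0.0647 bits

Cross-check via I(X;Y) = H(X) + H(Y) - H(X,Y): computing H(Y) from the column sums and H(X,Y) from the 12 cells in the same way gives H(Y) = 1.544024 bits and H(X,Y) = 3.217859 bits, so
I(X;Y) = 1.738514 + 1.544024 - 3.217859 = 0.0647 bits ✓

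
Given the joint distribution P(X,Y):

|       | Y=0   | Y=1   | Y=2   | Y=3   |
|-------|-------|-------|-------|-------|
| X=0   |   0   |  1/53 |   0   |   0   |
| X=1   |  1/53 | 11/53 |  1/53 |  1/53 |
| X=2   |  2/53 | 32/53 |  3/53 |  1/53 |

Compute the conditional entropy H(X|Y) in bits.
0.9464 bits

H(X|Y) = H(X,Y) - H(Y)

H(X,Y) = -Σ_{x,y} P(x,y) log₂ P(x,y). Per-cell terms -P(x,y)·log₂P(x,y):
  X=0: 0.00000, 0.10807, 0.00000, 0.00000
  X=1: 0.10807, 0.47082, 0.10807, 0.10807
  X=2: 0.17841, 0.43950, 0.23451, 0.10807
  (cells with P = 0 contribute 0)
Sum of the 12 terms: H(X,Y) = 1.8636 bits

Marginal of Y (column sums):
  P(Y=0) = 0 + 1/53 + 2/53 = 3/53
  P(Y=1) = 1/53 + 11/53 + 32/53 = 44/53
  P(Y=2) = 0 + 1/53 + 3/53 = 4/53
  P(Y=3) = 0 + 1/53 + 1/53 = 2/53
H(Y) = -[(3/53)·log₂(3/53) + (44/53)·log₂(44/53) + (4/53)·log₂(4/53) + (2/53)·log₂(2/53)]
  = 0.23451 + 0.22290 + 0.28135 + 0.17841 = 0.9172 bits

H(X|Y) = H(X,Y) - H(Y) = 1.8636 - 0.9172 = 0.9464 bits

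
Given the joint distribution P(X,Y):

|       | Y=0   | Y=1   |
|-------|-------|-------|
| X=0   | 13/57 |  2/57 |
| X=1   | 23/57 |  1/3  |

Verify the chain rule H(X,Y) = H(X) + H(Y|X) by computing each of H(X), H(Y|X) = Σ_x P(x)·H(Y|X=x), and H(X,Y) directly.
H(X) = 0.8315 bits, H(Y|X) = 0.8811 bits, H(X,Y) = 1.7126 bits

Marginal of X (row sums):
  P(X=0) = 13/57 + 2/57 = 5/19
  P(X=1) = 23/57 + 1/3 = 14/19
H(X) = -[(5/19)·log₂(5/19) + (14/19)·log₂(14/19)]
  = 0.50684 + 0.32463 = 0.8315 bits

H(Y|X) = Σ_x P(x)·H(Y|X=x):
  X=0: P(X=0) = 5/19, P(Y|X=0) = (13/15, 2/15) → H(Y|X=0) = 0.56651
  X=1: P(X=1) = 14/19, P(Y|X=1) = (23/42, 19/42) → H(Y|X=1) = 0.99345
H(Y|X) = (5/19)·0.56651 + (14/19)·0.99345 = 0.8811 bits

H(X,Y) = -Σ_{x,y} P(x,y) log₂ P(x,y). Per-cell terms -P(x,y)·log₂P(x,y):
  X=0: 0.48635, 0.16958
  X=1: 0.52833, 0.52832
Sum of the 4 terms: H(X,Y) = 1.7126 bits

Chain rule check:
  H(X) + H(Y|X) = 0.8315 + 0.8811 = 1.7126 bits
  H(X,Y) = 1.7126 bits
✓ Chain rule verified.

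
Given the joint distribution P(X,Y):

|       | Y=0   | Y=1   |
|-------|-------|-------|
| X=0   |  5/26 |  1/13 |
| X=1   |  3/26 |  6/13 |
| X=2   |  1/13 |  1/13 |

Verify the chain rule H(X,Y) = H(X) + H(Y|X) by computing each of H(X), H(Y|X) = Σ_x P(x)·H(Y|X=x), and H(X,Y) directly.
H(X) = 1.3829 bits, H(Y|X) = 0.8027 bits, H(X,Y) = 2.1857 bits

Marginal of X (row sums):
  P(X=0) = 5/26 + 1/13 = 7/26
  P(X=1) = 3/26 + 6/13 = 15/26
  P(X=2) = 1/13 + 1/13 = 2/13
H(X) = -[(7/26)·log₂(7/26) + (15/26)·log₂(15/26) + (2/13)·log₂(2/13)]
  = 0.509677 + 0.457817 + 0.415452 = 1.3829 bits

H(Y|X) = Σ_x P(x)·H(Y|X=x):
  X=0: P(X=0) = 7/26, P(Y|X=0) = (5/7, 2/7) → H(Y|X=0) = 0.863121
  X=1: P(X=1) = 15/26, P(Y|X=1) = (1/5, 4/5) → H(Y|X=1) = 0.721928
  X=2: P(X=2) = 2/13, P(Y|X=2) = (1/2, 1/2) → H(Y|X=2) = 1.000000
H(Y|X) = (7/26)·0.863121 + (15/26)·0.721928 + (2/13)·1.000000 = 0.8027 bits

H(X,Y) = -Σ_{x,y} P(x,y) log₂ P(x,y). Per-cell terms -P(x,y)·log₂P(x,y):
  X=0: 0.457406, 0.284649
  X=1: 0.359478, 0.514836
  X=2: 0.284649, 0.284649
Sum of the 6 terms: H(X,Y) = 2.1857 bits

Chain rule check:
  H(X) + H(Y|X) = 1.3829 + 0.8027 = 2.1856 bits
  H(X,Y) = 2.1857 bits
✓ Chain rule verified (Δ = 0.0001 is 4-dp rounding noise: each of the three values was rounded independently).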